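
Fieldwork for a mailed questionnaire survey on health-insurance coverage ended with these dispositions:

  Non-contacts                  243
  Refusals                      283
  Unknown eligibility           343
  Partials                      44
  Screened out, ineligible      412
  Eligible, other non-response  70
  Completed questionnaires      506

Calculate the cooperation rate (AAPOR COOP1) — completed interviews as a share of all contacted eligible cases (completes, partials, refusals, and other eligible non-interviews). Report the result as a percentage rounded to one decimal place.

56.0%

Numerator: 506
Denom: 506 + 44 + 283 + 70 = 903
COOP1 = 506 / 903 = 0.5604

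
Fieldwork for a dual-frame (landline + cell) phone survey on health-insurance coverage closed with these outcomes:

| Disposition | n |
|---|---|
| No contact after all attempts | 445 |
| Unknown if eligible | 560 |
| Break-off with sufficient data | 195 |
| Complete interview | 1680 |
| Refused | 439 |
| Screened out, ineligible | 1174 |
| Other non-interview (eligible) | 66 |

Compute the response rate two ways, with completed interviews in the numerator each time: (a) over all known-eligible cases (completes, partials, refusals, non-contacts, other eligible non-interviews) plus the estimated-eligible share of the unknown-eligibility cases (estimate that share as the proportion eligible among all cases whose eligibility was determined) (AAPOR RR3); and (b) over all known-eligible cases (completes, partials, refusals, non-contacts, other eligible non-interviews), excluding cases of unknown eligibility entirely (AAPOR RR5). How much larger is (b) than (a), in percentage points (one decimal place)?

Numerator: 1680
Eligible (known): 1680 + 195 + 439 + 445 + 66 = 2825
e = 2825 / (2825 + 1174) = 2825 / 3999 = 0.7064
e × U: 0.7064 × 560 = 395.58
Base: 2825 + 395.58 = 3220.58
RR3 = 1680 / 3220.58 = 0.5216
Base: 1680 + 195 + 439 + 445 + 66 = 2825
RR5 = 1680 / 2825 = 0.5947
Difference = 59.47 − 52.16 = 7.31 percentage points

7.3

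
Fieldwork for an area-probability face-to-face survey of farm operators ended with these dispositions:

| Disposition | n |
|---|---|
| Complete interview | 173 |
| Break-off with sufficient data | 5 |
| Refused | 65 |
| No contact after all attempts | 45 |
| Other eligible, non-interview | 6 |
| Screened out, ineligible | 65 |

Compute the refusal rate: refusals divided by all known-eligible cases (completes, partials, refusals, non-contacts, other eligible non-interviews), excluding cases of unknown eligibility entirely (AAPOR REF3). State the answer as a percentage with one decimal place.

22.1%

Numerator: 65
Base: 173 + 5 + 65 + 45 + 6 = 294
REF3 = 65 / 294 = 0.2211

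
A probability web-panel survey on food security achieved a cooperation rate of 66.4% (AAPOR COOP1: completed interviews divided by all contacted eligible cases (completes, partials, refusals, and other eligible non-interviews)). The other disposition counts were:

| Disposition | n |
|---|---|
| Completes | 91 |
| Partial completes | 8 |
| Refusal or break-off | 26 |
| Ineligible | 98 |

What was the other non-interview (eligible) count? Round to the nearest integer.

12

COOP1 = 91 / D = 0.664
D = 91 / 0.664 = 137.0
Remaining denominator categories sum to 125
other non-interview (eligible) = 137.0 − 125 ≈ 12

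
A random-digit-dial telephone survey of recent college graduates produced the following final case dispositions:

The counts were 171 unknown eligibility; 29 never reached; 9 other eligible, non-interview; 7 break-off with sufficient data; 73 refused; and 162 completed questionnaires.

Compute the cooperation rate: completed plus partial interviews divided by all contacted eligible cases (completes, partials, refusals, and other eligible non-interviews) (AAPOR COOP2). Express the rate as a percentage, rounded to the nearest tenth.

Numerator → 162 + 7 = 169
Denominator → 162 + 7 + 73 + 9 = 251
COOP2 = 169 / 251 = 0.6733

67.3%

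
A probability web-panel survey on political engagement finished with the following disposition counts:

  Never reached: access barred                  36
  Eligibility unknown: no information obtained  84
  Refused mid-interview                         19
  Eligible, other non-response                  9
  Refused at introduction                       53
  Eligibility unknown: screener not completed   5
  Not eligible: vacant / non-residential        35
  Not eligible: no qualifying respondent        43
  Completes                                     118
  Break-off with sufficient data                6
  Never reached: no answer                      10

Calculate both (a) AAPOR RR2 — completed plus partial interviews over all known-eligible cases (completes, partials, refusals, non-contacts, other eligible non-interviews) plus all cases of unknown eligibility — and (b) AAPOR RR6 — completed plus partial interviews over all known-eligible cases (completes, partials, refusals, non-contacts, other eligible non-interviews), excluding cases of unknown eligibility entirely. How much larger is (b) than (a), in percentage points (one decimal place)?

12.9

Refusals = 53 + 19 = 72
Never reached = 10 + 36 = 46
Unknown if eligible = 5 + 84 = 89
Ineligible = 43 + 35 = 78
Numerator = 118 + 6 = 124
Denominator = 118 + 6 + 72 + 46 + 9 + 89 = 340
RR2 = 124 / 340 = 0.3647
Denominator = 118 + 6 + 72 + 46 + 9 = 251
RR6 = 124 / 251 = 0.4940
Difference = 49.40 − 36.47 = 12.93 percentage points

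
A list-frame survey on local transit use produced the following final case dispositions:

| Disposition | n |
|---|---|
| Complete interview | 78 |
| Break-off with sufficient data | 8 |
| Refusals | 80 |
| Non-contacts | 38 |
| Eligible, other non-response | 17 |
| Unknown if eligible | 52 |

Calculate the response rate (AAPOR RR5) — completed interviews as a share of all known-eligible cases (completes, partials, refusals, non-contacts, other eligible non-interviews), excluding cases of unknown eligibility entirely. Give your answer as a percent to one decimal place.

Numerator → 78
Base → 78 + 8 + 80 + 38 + 17 = 221
RR5 = 78 / 221 = 0.3529

35.3%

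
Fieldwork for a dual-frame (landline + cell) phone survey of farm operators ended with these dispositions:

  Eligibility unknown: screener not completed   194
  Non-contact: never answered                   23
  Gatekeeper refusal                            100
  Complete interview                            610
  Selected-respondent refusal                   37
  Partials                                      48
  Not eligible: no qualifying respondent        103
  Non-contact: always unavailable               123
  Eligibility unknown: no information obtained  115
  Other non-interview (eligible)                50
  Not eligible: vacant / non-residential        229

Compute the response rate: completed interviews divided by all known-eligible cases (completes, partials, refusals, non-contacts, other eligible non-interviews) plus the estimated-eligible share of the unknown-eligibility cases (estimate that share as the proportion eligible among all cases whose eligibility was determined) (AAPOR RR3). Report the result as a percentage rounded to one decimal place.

49.9%

Refusals = 100 + 37 = 137
Non-contacts = 23 + 123 = 146
Undetermined eligibility = 194 + 115 = 309
Screened out, ineligible = 103 + 229 = 332
Top → 610
Known eligible → 610 + 48 + 137 + 146 + 50 = 991
e = 991 / (991 + 332) = 991 / 1323 = 0.7491
Estimated eligible among unknowns → 0.7491 × 309 = 231.47
Base → 991 + 231.47 = 1222.47
RR3 = 610 / 1222.47 = 0.4990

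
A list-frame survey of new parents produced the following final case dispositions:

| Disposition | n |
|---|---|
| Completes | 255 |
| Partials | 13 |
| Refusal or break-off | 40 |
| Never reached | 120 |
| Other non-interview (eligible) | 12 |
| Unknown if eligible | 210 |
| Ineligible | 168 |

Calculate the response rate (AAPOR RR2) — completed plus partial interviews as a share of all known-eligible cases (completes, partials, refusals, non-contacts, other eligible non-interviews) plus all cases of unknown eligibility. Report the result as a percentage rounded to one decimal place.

Top = 255 + 13 = 268
Denominator = 255 + 13 + 40 + 120 + 12 + 210 = 650
RR2 = 268 / 650 = 0.4123

41.2%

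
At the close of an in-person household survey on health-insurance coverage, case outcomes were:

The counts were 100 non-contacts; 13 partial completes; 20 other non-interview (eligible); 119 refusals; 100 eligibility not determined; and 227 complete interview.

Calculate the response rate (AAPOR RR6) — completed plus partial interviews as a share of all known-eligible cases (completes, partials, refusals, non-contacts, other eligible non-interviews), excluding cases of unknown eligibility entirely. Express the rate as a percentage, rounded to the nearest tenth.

Top → 227 + 13 = 240
Denominator → 227 + 13 + 119 + 100 + 20 = 479
RR6 = 240 / 479 = 0.5010

50.1%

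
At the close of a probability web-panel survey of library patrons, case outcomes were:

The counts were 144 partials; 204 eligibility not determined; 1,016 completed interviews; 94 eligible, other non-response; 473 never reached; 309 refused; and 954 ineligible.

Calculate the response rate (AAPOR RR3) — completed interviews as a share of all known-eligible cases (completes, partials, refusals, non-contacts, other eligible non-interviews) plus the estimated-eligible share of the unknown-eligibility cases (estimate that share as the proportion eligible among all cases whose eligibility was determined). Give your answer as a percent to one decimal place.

Num: 1016
Determined eligible: 1016 + 144 + 309 + 473 + 94 = 2036
e = 2036 / (2036 + 954) = 2036 / 2990 = 0.6809
Estimated eligible among unknowns: 0.6809 × 204 = 138.90
Denom: 2036 + 138.90 = 2174.90
RR3 = 1016 / 2174.90 = 0.4671

46.7%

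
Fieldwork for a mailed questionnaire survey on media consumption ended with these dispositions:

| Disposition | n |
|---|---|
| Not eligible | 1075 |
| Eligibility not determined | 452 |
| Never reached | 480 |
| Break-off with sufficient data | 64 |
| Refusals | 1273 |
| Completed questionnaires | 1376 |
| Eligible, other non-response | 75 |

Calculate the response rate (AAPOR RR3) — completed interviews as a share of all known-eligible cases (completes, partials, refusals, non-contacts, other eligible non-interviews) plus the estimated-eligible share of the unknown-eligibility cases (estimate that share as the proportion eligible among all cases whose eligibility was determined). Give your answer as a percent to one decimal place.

38.1%

Numerator → 1376
Known eligible → 1376 + 64 + 1273 + 480 + 75 = 3268
e = 3268 / (3268 + 1075) = 3268 / 4343 = 0.7525
Estimated eligible among unknowns → 0.7525 × 452 = 340.13
Denominator → 3268 + 340.13 = 3608.13
RR3 = 1376 / 3608.13 = 0.3814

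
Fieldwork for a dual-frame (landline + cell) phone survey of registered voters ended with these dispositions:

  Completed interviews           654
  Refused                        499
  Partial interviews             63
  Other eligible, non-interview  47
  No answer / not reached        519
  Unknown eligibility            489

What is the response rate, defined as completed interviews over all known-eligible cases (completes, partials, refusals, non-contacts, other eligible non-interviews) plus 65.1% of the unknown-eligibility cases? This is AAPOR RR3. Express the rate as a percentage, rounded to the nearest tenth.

Top → 654
Eligible (known) → 654 + 63 + 499 + 519 + 47 = 1782
Estimated eligible among unknowns → 0.6510 × 489 = 318.34
Base → 1782 + 318.34 = 2100.34
RR3 = 654 / 2100.34 = 0.3114

31.1%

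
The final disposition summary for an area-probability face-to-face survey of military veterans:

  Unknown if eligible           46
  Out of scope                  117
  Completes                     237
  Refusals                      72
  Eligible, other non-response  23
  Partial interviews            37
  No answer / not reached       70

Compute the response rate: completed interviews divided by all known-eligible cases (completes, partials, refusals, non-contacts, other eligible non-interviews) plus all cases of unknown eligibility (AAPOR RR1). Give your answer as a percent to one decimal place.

Num: 237
Denom: 237 + 37 + 72 + 70 + 23 + 46 = 485
RR1 = 237 / 485 = 0.4887

48.9%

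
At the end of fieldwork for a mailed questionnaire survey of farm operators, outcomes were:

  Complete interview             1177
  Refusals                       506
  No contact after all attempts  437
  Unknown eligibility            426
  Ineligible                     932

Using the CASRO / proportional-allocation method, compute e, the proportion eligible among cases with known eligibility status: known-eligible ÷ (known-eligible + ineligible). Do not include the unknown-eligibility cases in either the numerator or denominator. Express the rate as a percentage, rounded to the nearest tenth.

69.5%

Determined eligible: 1177 + 506 + 437 = 2120
e = 2120 / (2120 + 932) = 2120 / 3052 = 0.6946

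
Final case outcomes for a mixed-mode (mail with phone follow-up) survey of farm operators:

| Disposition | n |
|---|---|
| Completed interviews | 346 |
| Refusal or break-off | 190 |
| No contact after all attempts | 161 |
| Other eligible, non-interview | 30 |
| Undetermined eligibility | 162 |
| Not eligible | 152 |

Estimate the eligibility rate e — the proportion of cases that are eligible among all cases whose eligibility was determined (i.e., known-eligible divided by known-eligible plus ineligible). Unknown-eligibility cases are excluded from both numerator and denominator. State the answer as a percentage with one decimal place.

Known eligible = 346 + 190 + 161 + 30 = 727
e = 727 / (727 + 152) = 727 / 879 = 0.8271

82.7%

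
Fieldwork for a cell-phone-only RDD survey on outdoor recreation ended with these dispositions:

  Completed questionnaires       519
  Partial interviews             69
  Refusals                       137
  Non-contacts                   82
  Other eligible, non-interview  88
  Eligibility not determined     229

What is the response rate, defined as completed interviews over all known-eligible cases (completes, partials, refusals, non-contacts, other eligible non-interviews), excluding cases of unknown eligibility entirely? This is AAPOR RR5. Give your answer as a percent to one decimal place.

58.0%

Num → 519
Denominator → 519 + 69 + 137 + 82 + 88 = 895
RR5 = 519 / 895 = 0.5799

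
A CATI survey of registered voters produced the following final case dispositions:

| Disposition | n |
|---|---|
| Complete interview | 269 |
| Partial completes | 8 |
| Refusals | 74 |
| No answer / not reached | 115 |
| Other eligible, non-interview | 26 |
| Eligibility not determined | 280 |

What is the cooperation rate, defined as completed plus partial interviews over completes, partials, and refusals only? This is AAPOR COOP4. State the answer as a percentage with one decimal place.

78.9%

Numerator = 269 + 8 = 277
Denominator = 269 + 8 + 74 = 351
COOP4 = 277 / 351 = 0.7892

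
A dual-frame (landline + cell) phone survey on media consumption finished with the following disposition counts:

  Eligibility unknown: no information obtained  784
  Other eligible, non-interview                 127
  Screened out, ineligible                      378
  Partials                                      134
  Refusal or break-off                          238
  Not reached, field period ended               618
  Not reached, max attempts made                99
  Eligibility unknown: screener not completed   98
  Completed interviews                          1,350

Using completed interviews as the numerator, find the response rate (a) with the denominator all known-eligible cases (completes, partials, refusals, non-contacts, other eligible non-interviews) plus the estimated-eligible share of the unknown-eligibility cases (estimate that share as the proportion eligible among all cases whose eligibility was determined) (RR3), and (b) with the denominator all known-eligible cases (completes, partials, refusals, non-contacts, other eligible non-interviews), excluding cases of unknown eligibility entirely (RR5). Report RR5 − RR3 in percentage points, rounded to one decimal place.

Non-contacts = 618 + 99 = 717
Eligibility not determined = 98 + 784 = 882
Top: 1350
Eligible (known): 1350 + 134 + 238 + 717 + 127 = 2566
e = 2566 / (2566 + 378) = 2566 / 2944 = 0.8716
e × U: 0.8716 × 882 = 768.75
Base: 2566 + 768.75 = 3334.75
RR3 = 1350 / 3334.75 = 0.4048
Base: 1350 + 134 + 238 + 717 + 127 = 2566
RR5 = 1350 / 2566 = 0.5261
Difference = 52.61 − 40.48 = 12.13 percentage points

12.1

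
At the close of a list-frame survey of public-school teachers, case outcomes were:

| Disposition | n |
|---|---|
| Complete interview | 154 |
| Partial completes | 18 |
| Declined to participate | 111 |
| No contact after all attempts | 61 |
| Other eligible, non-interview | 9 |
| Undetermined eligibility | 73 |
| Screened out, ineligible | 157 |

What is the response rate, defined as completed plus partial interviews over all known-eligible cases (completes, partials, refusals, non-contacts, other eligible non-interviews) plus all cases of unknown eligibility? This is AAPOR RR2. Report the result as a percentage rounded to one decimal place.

40.4%

Top: 154 + 18 = 172
Denom: 154 + 18 + 111 + 61 + 9 + 73 = 426
RR2 = 172 / 426 = 0.4038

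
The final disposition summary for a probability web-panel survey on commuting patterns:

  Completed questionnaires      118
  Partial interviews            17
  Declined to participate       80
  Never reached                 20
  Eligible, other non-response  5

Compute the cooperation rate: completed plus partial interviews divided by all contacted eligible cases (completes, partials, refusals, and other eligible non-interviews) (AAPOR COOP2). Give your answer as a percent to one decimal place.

61.4%

Num = 118 + 17 = 135
Base = 118 + 17 + 80 + 5 = 220
COOP2 = 135 / 220 = 0.6136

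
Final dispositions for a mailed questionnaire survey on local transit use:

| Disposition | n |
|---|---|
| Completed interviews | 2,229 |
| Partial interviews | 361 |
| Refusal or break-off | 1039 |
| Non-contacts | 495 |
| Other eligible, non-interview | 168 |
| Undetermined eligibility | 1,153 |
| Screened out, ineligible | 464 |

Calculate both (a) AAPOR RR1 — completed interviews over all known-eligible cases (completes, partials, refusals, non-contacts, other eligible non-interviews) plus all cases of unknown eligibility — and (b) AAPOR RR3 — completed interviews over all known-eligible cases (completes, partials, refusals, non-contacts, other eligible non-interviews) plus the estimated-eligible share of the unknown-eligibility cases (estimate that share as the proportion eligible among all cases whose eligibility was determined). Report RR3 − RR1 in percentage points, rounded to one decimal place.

Top: 2229
Base: 2229 + 361 + 1039 + 495 + 168 + 1153 = 5445
RR1 = 2229 / 5445 = 0.4094
Determined eligible: 2229 + 361 + 1039 + 495 + 168 = 4292
e = 4292 / (4292 + 464) = 4292 / 4756 = 0.9024
e × U: 0.9024 × 1153 = 1040.47
Base: 4292 + 1040.47 = 5332.47
RR3 = 2229 / 5332.47 = 0.4180
Difference = 41.80 − 40.94 = 0.86 percentage points

0.9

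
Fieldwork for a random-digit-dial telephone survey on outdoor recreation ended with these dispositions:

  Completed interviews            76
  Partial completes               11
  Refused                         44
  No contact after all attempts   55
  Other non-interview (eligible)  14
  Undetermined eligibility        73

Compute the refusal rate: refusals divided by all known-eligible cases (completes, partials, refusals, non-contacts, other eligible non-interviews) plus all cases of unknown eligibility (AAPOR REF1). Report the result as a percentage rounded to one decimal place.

16.1%

Top → 44
Denom → 76 + 11 + 44 + 55 + 14 + 73 = 273
REF1 = 44 / 273 = 0.1612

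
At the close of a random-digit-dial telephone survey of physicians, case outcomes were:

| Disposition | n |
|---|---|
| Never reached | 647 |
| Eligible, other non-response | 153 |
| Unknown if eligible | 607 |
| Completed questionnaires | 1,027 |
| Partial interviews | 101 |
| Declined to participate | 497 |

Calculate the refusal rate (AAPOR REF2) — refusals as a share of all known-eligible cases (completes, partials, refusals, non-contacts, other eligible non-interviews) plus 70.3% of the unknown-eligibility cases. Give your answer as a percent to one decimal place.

Num: 497
Eligible (known): 1027 + 101 + 497 + 647 + 153 = 2425
Estimated eligible among unknowns: 0.7030 × 607 = 426.72
Denom: 2425 + 426.72 = 2851.72
REF2 = 497 / 2851.72 = 0.1743

17.4%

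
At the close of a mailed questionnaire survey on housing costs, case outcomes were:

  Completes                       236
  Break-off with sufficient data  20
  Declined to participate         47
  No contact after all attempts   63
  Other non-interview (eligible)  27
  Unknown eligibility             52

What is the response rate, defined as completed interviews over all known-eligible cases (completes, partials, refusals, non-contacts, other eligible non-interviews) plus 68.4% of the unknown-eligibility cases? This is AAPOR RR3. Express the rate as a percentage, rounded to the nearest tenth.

Numerator: 236
Determined eligible: 236 + 20 + 47 + 63 + 27 = 393
e × U: 0.6840 × 52 = 35.57
Base: 393 + 35.57 = 428.57
RR3 = 236 / 428.57 = 0.5507

55.1%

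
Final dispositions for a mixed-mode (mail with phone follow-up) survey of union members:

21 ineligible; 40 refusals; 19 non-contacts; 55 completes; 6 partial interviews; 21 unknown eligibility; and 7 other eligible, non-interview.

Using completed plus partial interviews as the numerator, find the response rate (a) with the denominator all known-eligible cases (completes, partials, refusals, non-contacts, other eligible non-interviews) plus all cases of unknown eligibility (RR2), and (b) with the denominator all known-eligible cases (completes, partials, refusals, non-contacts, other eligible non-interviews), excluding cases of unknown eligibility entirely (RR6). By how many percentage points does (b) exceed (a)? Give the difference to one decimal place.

6.8

Numerator → 55 + 6 = 61
Base → 55 + 6 + 40 + 19 + 7 + 21 = 148
RR2 = 61 / 148 = 0.4122
Base → 55 + 6 + 40 + 19 + 7 = 127
RR6 = 61 / 127 = 0.4803
Difference = 48.03 − 41.22 = 6.81 percentage points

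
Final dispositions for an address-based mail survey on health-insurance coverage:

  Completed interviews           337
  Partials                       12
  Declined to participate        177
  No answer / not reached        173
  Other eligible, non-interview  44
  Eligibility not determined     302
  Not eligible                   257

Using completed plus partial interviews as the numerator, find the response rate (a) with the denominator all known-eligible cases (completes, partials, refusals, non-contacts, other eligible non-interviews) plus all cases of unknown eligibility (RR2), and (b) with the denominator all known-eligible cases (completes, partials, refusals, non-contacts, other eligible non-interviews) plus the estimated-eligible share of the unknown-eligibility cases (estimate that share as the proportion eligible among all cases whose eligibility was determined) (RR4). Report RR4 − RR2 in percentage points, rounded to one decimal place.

2.7

Num: 337 + 12 = 349
Denom: 337 + 12 + 177 + 173 + 44 + 302 = 1045
RR2 = 349 / 1045 = 0.3340
Eligible (known): 337 + 12 + 177 + 173 + 44 = 743
e = 743 / (743 + 257) = 743 / 1000 = 0.7430
e × U: 0.7430 × 302 = 224.39
Denom: 743 + 224.39 = 967.39
RR4 = 349 / 967.39 = 0.3608
Difference = 36.08 − 33.40 = 2.68 percentage points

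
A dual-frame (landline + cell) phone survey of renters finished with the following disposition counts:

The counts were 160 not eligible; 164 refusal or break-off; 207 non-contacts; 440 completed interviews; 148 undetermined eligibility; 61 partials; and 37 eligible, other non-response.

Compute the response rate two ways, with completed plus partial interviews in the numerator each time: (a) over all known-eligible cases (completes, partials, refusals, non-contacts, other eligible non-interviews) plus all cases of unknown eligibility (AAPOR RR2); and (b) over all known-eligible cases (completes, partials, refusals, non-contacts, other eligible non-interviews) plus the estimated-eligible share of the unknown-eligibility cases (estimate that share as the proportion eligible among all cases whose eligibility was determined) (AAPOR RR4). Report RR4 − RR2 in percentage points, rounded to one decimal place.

Top → 440 + 61 = 501
Denominator → 440 + 61 + 164 + 207 + 37 + 148 = 1057
RR2 = 501 / 1057 = 0.4740
Determined eligible → 440 + 61 + 164 + 207 + 37 = 909
e = 909 / (909 + 160) = 909 / 1069 = 0.8503
Eligible share of unknowns → 0.8503 × 148 = 125.84
Denominator → 909 + 125.84 = 1034.84
RR4 = 501 / 1034.84 = 0.4841
Difference = 48.41 − 47.40 = 1.01 percentage points

1.0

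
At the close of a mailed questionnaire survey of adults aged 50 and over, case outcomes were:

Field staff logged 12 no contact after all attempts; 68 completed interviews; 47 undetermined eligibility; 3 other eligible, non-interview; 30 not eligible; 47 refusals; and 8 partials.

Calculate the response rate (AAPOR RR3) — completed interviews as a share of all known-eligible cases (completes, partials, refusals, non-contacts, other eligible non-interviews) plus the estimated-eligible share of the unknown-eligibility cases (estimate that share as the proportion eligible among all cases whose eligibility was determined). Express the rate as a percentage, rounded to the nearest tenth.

38.5%

Numerator: 68
Eligible (known): 68 + 8 + 47 + 12 + 3 = 138
e = 138 / (138 + 30) = 138 / 168 = 0.8214
Estimated eligible among unknowns: 0.8214 × 47 = 38.61
Denominator: 138 + 38.61 = 176.61
RR3 = 68 / 176.61 = 0.3850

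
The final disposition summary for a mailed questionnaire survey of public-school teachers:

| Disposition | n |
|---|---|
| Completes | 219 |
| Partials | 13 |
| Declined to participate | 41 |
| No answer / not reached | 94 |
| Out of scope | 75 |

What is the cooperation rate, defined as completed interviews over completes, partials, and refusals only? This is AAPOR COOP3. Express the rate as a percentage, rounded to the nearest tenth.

80.2%

Top: 219
Denom: 219 + 13 + 41 = 273
COOP3 = 219 / 273 = 0.8022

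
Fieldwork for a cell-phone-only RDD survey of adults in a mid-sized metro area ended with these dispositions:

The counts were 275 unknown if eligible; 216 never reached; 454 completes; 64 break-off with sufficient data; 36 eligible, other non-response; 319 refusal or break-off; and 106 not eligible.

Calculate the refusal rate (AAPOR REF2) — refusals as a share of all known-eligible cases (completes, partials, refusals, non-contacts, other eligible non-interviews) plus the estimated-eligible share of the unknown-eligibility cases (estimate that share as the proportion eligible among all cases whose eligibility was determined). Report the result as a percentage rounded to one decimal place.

23.8%

Numerator → 319
Determined eligible → 454 + 64 + 319 + 216 + 36 = 1089
e = 1089 / (1089 + 106) = 1089 / 1195 = 0.9113
Estimated eligible among unknowns → 0.9113 × 275 = 250.61
Base → 1089 + 250.61 = 1339.61
REF2 = 319 / 1339.61 = 0.2381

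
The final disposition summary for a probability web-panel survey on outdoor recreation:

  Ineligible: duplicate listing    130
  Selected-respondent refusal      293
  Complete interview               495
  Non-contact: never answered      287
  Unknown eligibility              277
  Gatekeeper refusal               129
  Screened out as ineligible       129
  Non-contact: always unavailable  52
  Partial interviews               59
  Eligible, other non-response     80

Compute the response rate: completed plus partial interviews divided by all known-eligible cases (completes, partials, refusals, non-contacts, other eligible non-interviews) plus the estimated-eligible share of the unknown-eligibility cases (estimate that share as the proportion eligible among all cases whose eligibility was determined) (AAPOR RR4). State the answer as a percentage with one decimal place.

34.0%

Refusal or break-off = 129 + 293 = 422
No contact after all attempts = 287 + 52 = 339
Out of scope = 129 + 130 = 259
Top: 495 + 59 = 554
Eligible (known): 495 + 59 + 422 + 339 + 80 = 1395
e = 1395 / (1395 + 259) = 1395 / 1654 = 0.8434
Eligible share of unknowns: 0.8434 × 277 = 233.62
Denom: 1395 + 233.62 = 1628.62
RR4 = 554 / 1628.62 = 0.3402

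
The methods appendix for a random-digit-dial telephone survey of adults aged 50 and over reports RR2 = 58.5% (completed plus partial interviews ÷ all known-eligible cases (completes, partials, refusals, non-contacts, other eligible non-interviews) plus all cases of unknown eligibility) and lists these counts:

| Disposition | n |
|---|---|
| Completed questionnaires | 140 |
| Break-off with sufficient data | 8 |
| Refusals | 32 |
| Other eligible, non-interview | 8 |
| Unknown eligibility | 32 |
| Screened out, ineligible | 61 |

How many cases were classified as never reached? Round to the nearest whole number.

33

Num = 140 + 8 = 148
RR2 = 148 / D = 0.585
D = 148 / 0.585 = 253.0
Rest of base = 220
never reached = 253.0 − 220 ≈ 33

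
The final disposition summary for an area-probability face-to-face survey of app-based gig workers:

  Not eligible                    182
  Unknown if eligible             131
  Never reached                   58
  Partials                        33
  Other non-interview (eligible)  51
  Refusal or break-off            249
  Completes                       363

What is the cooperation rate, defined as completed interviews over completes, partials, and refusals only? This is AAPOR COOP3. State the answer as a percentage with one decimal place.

Top = 363
Denom = 363 + 33 + 249 = 645
COOP3 = 363 / 645 = 0.5628

56.3%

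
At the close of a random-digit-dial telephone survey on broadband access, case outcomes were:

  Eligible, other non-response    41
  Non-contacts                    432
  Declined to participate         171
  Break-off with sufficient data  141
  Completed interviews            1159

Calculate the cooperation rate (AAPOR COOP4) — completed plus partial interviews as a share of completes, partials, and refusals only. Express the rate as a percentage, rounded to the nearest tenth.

88.4%

Num = 1159 + 141 = 1300
Denom = 1159 + 141 + 171 = 1471
COOP4 = 1300 / 1471 = 0.8838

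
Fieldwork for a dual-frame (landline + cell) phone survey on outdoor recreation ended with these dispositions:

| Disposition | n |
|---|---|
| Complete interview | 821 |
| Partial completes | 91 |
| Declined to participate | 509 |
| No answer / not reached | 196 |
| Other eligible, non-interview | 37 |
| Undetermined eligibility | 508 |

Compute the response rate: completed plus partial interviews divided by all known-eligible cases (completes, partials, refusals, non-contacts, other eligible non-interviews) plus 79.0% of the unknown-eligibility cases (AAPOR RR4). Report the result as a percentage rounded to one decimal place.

44.4%

Top: 821 + 91 = 912
Determined eligible: 821 + 91 + 509 + 196 + 37 = 1654
e × U: 0.7900 × 508 = 401.32
Base: 1654 + 401.32 = 2055.32
RR4 = 912 / 2055.32 = 0.4437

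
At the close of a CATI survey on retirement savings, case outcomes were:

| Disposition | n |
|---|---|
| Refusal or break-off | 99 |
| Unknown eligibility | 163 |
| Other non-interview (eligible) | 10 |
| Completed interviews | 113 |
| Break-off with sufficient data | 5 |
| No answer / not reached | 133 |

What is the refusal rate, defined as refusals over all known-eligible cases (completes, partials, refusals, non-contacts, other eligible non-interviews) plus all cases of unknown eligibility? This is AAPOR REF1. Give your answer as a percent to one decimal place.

Top → 99
Denominator → 113 + 5 + 99 + 133 + 10 + 163 = 523
REF1 = 99 / 523 = 0.1893

18.9%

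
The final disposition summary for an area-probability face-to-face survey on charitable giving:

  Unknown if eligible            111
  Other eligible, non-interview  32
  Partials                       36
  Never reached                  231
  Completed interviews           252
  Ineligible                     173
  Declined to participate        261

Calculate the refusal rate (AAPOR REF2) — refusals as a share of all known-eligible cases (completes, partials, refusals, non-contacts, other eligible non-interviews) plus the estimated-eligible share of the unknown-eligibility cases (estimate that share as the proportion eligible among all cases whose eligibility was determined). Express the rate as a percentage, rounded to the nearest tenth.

Top: 261
Eligible (known): 252 + 36 + 261 + 231 + 32 = 812
e = 812 / (812 + 173) = 812 / 985 = 0.8244
Estimated eligible among unknowns: 0.8244 × 111 = 91.51
Denom: 812 + 91.51 = 903.51
REF2 = 261 / 903.51 = 0.2889

28.9%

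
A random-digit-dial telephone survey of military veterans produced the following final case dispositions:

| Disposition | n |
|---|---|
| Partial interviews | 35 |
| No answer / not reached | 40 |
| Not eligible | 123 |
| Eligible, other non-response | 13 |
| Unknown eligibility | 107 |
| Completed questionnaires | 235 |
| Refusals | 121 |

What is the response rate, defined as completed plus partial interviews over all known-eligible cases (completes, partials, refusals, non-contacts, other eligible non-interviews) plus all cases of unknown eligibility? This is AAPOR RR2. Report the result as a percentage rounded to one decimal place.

49.0%

Top: 235 + 35 = 270
Denominator: 235 + 35 + 121 + 40 + 13 + 107 = 551
RR2 = 270 / 551 = 0.4900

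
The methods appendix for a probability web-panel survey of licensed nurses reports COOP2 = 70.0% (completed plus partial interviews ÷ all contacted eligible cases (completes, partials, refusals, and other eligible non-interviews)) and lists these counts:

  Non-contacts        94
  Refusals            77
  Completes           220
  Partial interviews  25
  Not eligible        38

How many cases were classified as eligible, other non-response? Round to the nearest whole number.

Top: 220 + 25 = 245
COOP2 = 245 / D = 0.700
D = 245 / 0.700 = 350.0
Remaining denominator categories sum to 322
eligible, other non-response = 350.0 − 322 ≈ 28

28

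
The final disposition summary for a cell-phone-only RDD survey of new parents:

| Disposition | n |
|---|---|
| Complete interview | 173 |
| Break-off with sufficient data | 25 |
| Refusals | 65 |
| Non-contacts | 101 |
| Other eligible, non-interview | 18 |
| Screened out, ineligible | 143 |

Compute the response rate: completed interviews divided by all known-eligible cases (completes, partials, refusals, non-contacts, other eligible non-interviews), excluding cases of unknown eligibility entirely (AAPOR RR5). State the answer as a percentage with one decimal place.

45.3%

Top: 173
Denom: 173 + 25 + 65 + 101 + 18 = 382
RR5 = 173 / 382 = 0.4529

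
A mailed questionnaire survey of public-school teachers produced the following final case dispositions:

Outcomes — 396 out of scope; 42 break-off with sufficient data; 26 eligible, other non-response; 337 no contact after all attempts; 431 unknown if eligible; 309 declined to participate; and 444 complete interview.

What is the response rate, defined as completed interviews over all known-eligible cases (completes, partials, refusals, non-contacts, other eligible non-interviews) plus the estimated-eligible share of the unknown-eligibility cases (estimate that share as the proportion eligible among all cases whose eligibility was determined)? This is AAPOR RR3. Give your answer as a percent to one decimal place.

Num = 444
Determined eligible = 444 + 42 + 309 + 337 + 26 = 1158
e = 1158 / (1158 + 396) = 1158 / 1554 = 0.7452
e × U = 0.7452 × 431 = 321.18
Base = 1158 + 321.18 = 1479.18
RR3 = 444 / 1479.18 = 0.3002

30.0%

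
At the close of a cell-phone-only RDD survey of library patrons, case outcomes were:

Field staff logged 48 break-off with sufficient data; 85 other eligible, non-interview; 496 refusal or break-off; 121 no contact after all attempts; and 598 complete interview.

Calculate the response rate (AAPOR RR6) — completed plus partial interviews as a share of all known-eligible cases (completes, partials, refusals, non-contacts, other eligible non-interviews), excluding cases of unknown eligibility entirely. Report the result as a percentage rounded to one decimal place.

Numerator → 598 + 48 = 646
Denominator → 598 + 48 + 496 + 121 + 85 = 1348
RR6 = 646 / 1348 = 0.4792

47.9%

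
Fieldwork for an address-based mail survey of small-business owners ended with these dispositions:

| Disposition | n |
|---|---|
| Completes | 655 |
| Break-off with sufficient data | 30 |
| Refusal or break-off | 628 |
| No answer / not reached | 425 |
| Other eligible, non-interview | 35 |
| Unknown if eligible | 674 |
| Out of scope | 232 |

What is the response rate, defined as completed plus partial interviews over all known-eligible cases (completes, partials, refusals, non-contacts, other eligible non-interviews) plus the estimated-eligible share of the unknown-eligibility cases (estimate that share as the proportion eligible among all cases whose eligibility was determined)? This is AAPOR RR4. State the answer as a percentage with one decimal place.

28.9%

Top: 655 + 30 = 685
Determined eligible: 655 + 30 + 628 + 425 + 35 = 1773
e = 1773 / (1773 + 232) = 1773 / 2005 = 0.8843
Estimated eligible among unknowns: 0.8843 × 674 = 596.02
Denom: 1773 + 596.02 = 2369.02
RR4 = 685 / 2369.02 = 0.2891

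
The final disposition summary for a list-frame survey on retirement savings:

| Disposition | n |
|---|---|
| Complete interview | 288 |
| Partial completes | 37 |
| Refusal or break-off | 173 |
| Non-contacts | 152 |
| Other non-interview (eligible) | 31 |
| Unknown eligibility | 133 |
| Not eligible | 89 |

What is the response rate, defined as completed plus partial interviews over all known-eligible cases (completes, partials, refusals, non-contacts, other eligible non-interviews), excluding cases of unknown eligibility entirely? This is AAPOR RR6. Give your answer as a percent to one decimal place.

47.7%

Num → 288 + 37 = 325
Denom → 288 + 37 + 173 + 152 + 31 = 681
RR6 = 325 / 681 = 0.4772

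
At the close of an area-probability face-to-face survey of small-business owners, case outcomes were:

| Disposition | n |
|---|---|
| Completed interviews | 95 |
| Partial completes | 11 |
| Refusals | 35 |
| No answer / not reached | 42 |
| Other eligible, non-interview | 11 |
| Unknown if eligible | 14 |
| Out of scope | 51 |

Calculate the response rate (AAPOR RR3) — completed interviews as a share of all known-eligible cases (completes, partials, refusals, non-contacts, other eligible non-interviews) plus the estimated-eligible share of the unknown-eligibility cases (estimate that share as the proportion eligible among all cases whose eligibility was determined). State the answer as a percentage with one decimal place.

Numerator = 95
Known eligible = 95 + 11 + 35 + 42 + 11 = 194
e = 194 / (194 + 51) = 194 / 245 = 0.7918
Estimated eligible among unknowns = 0.7918 × 14 = 11.09
Base = 194 + 11.09 = 205.09
RR3 = 95 / 205.09 = 0.4632

46.3%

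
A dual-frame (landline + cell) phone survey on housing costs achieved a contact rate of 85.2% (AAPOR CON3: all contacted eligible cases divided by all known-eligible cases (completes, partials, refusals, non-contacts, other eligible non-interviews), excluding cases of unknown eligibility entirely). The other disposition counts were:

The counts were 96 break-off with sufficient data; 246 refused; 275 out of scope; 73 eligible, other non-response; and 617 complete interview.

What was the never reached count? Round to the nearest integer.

179

Top → 617 + 96 + 246 + 73 = 1032
CON3 = 1032 / D = 0.852
D = 1032 / 0.852 = 1211.3
Other denominator terms total 1032
never reached = 1211.3 − 1032 ≈ 179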